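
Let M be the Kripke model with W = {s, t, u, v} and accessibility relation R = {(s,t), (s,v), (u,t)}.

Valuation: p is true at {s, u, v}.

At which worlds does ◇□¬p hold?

{s, u}

s: successors {t, v}; □¬p there: t:T, v:T. ✓
t: no successors, so ◇□¬p fails. ✗
u: successors {t}; □¬p there: t:T. ✓
v: no successors, so ◇□¬p fails. ✗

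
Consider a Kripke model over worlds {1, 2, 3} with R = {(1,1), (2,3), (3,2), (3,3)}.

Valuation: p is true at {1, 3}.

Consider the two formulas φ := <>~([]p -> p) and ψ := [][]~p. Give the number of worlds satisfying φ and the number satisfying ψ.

1 and 0

For <>~([]p -> p):
1: successors {1}; ~([]p -> p) there: 1:F. ✗
2: successors {3}; ~([]p -> p) there: 3:F. ✗
3: successors {2, 3}; ~([]p -> p) there: 2:T, 3:F. ✓
— 1 world.
For [][]~p:
1: successors {1}; []~p there: 1:F. ✗
2: successors {3}; []~p there: 3:F. ✗
3: successors {2, 3}; []~p there: 2:F, 3:F. ✗
— 0 worlds.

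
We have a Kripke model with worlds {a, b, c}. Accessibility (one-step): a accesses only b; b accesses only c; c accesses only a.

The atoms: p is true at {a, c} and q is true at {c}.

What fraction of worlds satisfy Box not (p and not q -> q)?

a: successors {b}; not (p and not q -> q) there: b:F. ✗
b: successors {c}; not (p and not q -> q) there: c:F. ✗
c: successors {a}; not (p and not q -> q) there: a:T. ✓
That's 1 of 3 worlds, so 1/3.

1/3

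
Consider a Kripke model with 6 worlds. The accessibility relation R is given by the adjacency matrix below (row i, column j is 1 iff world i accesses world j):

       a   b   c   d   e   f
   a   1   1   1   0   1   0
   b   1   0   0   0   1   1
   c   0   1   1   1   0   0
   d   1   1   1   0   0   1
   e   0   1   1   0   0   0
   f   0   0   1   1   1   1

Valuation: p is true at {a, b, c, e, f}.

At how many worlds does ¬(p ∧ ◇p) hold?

a: p ∧ ◇p is T. ✗
b: p ∧ ◇p is T. ✗
c: p ∧ ◇p is T. ✗
d: p ∧ ◇p is F. ✓
e: p ∧ ◇p is T. ✗
f: p ∧ ◇p is T. ✗
Satisfying worlds: {d}.

1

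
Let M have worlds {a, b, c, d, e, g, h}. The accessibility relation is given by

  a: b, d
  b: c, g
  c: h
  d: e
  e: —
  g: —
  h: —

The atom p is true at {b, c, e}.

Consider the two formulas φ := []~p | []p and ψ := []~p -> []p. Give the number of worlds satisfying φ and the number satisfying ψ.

5 and 6

For []~p | []p:
a: []~p is F, []p is F. ✗
b: []~p is F, []p is F. ✗
c: []~p is T, []p is F. ✓
d: []~p is F, []p is T. ✓
e: []~p is T, []p is T. ✓
g: []~p is T, []p is T. ✓
h: []~p is T, []p is T. ✓
— 5 worlds.
For []~p -> []p:
a: []~p is F, []p is F. ✓
b: []~p is F, []p is F. ✓
c: []~p is T, []p is F. ✗
d: []~p is F, []p is T. ✓
e: []~p is T, []p is T. ✓
g: []~p is T, []p is T. ✓
h: []~p is T, []p is T. ✓
— 6 worlds.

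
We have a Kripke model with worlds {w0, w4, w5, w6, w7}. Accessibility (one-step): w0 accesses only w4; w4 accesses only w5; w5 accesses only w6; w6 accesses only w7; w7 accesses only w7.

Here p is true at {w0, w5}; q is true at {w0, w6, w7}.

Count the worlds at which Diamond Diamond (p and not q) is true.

w0: successors {w4}; Diamond (p and not q) there: w4:T. ✓
w4: successors {w5}; Diamond (p and not q) there: w5:F. ✗
w5: successors {w6}; Diamond (p and not q) there: w6:F. ✗
w6: successors {w7}; Diamond (p and not q) there: w7:F. ✗
w7: successors {w7}; Diamond (p and not q) there: w7:F. ✗
Satisfying worlds: {w0}.

1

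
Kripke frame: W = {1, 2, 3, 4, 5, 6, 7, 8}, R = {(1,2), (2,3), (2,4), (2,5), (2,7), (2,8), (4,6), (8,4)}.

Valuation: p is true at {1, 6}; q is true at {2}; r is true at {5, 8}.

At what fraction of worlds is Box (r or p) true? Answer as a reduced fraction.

1: successors {2}; r or p there: 2:F. ✗
2: successors {3, 4, 5, 7, 8}; r or p there: 3:F, 4:F, 5:T, 7:F, 8:T. ✗
3: no successors, so Box (r or p) holds vacuously. ✓
4: successors {6}; r or p there: 6:T. ✓
5: no successors, so Box (r or p) holds vacuously. ✓
6: no successors, so Box (r or p) holds vacuously. ✓
7: no successors, so Box (r or p) holds vacuously. ✓
8: successors {4}; r or p there: 4:F. ✗
That's 5 of 8 worlds, so 5/8.

5/8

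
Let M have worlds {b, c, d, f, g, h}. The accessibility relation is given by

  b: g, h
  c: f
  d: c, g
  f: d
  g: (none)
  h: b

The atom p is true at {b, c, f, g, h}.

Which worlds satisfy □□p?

{b, d, f, g, h}

b: successors {g, h}; □p there: g:T, h:T. ✓
c: successors {f}; □p there: f:F. ✗
d: successors {c, g}; □p there: c:T, g:T. ✓
f: successors {d}; □p there: d:T. ✓
g: no successors, so □□p holds vacuously. ✓
h: successors {b}; □p there: b:T. ✓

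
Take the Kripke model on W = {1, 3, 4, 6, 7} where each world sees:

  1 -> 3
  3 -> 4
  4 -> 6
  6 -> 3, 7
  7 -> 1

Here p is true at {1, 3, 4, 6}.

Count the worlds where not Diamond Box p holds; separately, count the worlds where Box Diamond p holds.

For not Diamond Box p:
1: Diamond Box p is T. ✗
3: Diamond Box p is T. ✗
4: Diamond Box p is F. ✓
6: Diamond Box p is T. ✗
7: Diamond Box p is T. ✗
— 1 world.
For Box Diamond p:
1: successors {3}; Diamond p there: 3:T. ✓
3: successors {4}; Diamond p there: 4:T. ✓
4: successors {6}; Diamond p there: 6:T. ✓
6: successors {3, 7}; Diamond p there: 3:T, 7:T. ✓
7: successors {1}; Diamond p there: 1:T. ✓
— 5 worlds.

1 and 5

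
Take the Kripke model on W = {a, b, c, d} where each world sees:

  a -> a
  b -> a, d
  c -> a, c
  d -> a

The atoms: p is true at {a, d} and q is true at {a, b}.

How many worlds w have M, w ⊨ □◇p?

4

a: successors {a}; ◇p there: a:T. ✓
b: successors {a, d}; ◇p there: a:T, d:T. ✓
c: successors {a, c}; ◇p there: a:T, c:T. ✓
d: successors {a}; ◇p there: a:T. ✓
Satisfying worlds: {a, b, c, d}.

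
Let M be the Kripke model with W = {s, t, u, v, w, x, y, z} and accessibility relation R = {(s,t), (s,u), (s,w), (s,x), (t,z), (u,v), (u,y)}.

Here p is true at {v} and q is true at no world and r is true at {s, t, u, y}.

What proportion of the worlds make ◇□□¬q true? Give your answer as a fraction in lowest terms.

s: successors {t, u, w, x}; □□¬q there: t:T, u:T, w:T, x:T. ✓
t: successors {z}; □□¬q there: z:T. ✓
u: successors {v, y}; □□¬q there: v:T, y:T. ✓
v: no successors, so ◇□□¬q fails. ✗
w: no successors, so ◇□□¬q fails. ✗
x: no successors, so ◇□□¬q fails. ✗
y: no successors, so ◇□□¬q fails. ✗
z: no successors, so ◇□□¬q fails. ✗
That's 3 of 8 worlds, so 3/8.

3/8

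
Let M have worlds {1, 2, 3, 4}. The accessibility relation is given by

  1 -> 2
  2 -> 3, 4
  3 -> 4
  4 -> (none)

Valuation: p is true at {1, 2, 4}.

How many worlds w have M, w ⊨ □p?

3

1: successors {2}; p there: 2:T. ✓
2: successors {3, 4}; p there: 3:F, 4:T. ✗
3: successors {4}; p there: 4:T. ✓
4: no successors, so □p holds vacuously. ✓
Satisfying worlds: {1, 3, 4}.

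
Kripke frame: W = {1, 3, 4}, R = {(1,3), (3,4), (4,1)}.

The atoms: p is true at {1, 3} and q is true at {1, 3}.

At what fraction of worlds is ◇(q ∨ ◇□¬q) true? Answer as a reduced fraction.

2/3

1: successors {3}; q ∨ ◇□¬q there: 3:T. ✓
3: successors {4}; q ∨ ◇□¬q there: 4:F. ✗
4: successors {1}; q ∨ ◇□¬q there: 1:T. ✓
That's 2 of 3 worlds, so 2/3.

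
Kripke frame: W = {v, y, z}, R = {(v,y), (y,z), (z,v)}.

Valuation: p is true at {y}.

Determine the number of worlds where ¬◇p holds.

2

v: ◇p is T. ✗
y: ◇p is F. ✓
z: ◇p is F. ✓
Satisfying worlds: {y, z}.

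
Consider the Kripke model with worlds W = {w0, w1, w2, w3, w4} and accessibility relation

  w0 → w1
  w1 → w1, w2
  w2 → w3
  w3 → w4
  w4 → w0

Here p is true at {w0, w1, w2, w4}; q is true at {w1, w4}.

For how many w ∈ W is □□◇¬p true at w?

0

w0: successors {w1}; □◇¬p there: w1:F. ✗
w1: successors {w1, w2}; □◇¬p there: w1:F, w2:F. ✗
w2: successors {w3}; □◇¬p there: w3:F. ✗
w3: successors {w4}; □◇¬p there: w4:F. ✗
w4: successors {w0}; □◇¬p there: w0:F. ✗
Satisfying worlds: ∅.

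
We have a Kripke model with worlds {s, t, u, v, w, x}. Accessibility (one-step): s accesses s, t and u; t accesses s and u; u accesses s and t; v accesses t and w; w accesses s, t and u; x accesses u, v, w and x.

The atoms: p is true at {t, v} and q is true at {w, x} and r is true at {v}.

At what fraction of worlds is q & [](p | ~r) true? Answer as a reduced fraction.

s: q is F, [](p | ~r) is T. ✗
t: q is F, [](p | ~r) is T. ✗
u: q is F, [](p | ~r) is T. ✗
v: q is F, [](p | ~r) is T. ✗
w: q is T, [](p | ~r) is T. ✓
x: q is T, [](p | ~r) is T. ✓
That's 2 of 6 worlds, so 2/6 = 1/3.

1/3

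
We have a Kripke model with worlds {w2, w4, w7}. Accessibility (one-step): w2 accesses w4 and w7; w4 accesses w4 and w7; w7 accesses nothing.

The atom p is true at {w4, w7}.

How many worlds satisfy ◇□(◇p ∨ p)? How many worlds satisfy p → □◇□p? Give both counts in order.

For ◇□(◇p ∨ p):
w2: successors {w4, w7}; □(◇p ∨ p) there: w4:T, w7:T. ✓
w4: successors {w4, w7}; □(◇p ∨ p) there: w4:T, w7:T. ✓
w7: no successors, so ◇□(◇p ∨ p) fails. ✗
— 2 worlds.
For p → □◇□p:
w2: p is F, □◇□p is F. ✓
w4: p is T, □◇□p is F. ✗
w7: p is T, □◇□p is T. ✓
— 2 worlds.

2 and 2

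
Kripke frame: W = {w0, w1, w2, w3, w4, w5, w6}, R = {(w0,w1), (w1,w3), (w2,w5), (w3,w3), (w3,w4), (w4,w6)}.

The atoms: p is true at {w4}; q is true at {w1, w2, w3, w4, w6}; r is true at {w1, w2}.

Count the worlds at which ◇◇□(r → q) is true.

3

w0: successors {w1}; ◇□(r → q) there: w1:T. ✓
w1: successors {w3}; ◇□(r → q) there: w3:T. ✓
w2: successors {w5}; ◇□(r → q) there: w5:F. ✗
w3: successors {w3, w4}; ◇□(r → q) there: w3:T, w4:T. ✓
w4: successors {w6}; ◇□(r → q) there: w6:F. ✗
w5: no successors, so ◇◇□(r → q) fails. ✗
w6: no successors, so ◇◇□(r → q) fails. ✗
Satisfying worlds: {w0, w1, w3}.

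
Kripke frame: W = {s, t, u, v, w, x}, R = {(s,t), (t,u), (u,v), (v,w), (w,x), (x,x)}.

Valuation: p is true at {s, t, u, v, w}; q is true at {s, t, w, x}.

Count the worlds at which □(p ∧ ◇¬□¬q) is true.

3

s: successors {t}; p ∧ ◇¬□¬q there: t:F. ✗
t: successors {u}; p ∧ ◇¬□¬q there: u:T. ✓
u: successors {v}; p ∧ ◇¬□¬q there: v:T. ✓
v: successors {w}; p ∧ ◇¬□¬q there: w:T. ✓
w: successors {x}; p ∧ ◇¬□¬q there: x:F. ✗
x: successors {x}; p ∧ ◇¬□¬q there: x:F. ✗
Satisfying worlds: {t, u, v}.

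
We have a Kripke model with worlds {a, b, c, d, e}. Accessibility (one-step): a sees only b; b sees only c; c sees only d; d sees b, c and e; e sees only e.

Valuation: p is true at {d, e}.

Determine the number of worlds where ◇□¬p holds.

a: successors {b}; □¬p there: b:T. ✓
b: successors {c}; □¬p there: c:F. ✗
c: successors {d}; □¬p there: d:F. ✗
d: successors {b, c, e}; □¬p there: b:T, c:F, e:F. ✓
e: successors {e}; □¬p there: e:F. ✗
Satisfying worlds: {a, d}.

2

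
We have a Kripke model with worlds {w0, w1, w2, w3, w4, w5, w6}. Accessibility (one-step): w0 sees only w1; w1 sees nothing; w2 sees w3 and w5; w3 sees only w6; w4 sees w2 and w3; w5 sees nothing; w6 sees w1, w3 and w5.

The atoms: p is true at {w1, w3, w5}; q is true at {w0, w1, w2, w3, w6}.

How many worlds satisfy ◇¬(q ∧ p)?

4

w0: successors {w1}; ¬(q ∧ p) there: w1:F. ✗
w1: no successors, so ◇¬(q ∧ p) fails. ✗
w2: successors {w3, w5}; ¬(q ∧ p) there: w3:F, w5:T. ✓
w3: successors {w6}; ¬(q ∧ p) there: w6:T. ✓
w4: successors {w2, w3}; ¬(q ∧ p) there: w2:T, w3:F. ✓
w5: no successors, so ◇¬(q ∧ p) fails. ✗
w6: successors {w1, w3, w5}; ¬(q ∧ p) there: w1:F, w3:F, w5:T. ✓
Satisfying worlds: {w2, w3, w4, w6}.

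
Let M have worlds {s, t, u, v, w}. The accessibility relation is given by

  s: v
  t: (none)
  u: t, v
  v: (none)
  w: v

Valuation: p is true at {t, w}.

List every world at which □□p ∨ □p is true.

{s, t, u, v, w}

s: □□p is T, □p is F. ✓
t: □□p is T, □p is T. ✓
u: □□p is T, □p is F. ✓
v: □□p is T, □p is T. ✓
w: □□p is T, □p is F. ✓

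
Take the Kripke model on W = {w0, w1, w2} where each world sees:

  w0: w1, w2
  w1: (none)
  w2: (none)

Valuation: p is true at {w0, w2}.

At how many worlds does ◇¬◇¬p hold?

1

w0: successors {w1, w2}; ¬◇¬p there: w1:T, w2:T. ✓
w1: no successors, so ◇¬◇¬p fails. ✗
w2: no successors, so ◇¬◇¬p fails. ✗
Satisfying worlds: {w0}.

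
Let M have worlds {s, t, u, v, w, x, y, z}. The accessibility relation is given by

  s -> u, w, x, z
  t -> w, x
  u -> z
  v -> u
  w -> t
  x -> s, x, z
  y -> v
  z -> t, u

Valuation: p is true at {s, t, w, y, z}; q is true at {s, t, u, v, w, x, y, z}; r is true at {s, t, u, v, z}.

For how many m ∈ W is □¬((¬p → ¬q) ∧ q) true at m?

s: successors {u, w, x, z}; ¬((¬p → ¬q) ∧ q) there: u:T, w:F, x:T, z:F. ✗
t: successors {w, x}; ¬((¬p → ¬q) ∧ q) there: w:F, x:T. ✗
u: successors {z}; ¬((¬p → ¬q) ∧ q) there: z:F. ✗
v: successors {u}; ¬((¬p → ¬q) ∧ q) there: u:T. ✓
w: successors {t}; ¬((¬p → ¬q) ∧ q) there: t:F. ✗
x: successors {s, x, z}; ¬((¬p → ¬q) ∧ q) there: s:F, x:T, z:F. ✗
y: successors {v}; ¬((¬p → ¬q) ∧ q) there: v:T. ✓
z: successors {t, u}; ¬((¬p → ¬q) ∧ q) there: t:F, u:T. ✗
Satisfying worlds: {v, y}.

2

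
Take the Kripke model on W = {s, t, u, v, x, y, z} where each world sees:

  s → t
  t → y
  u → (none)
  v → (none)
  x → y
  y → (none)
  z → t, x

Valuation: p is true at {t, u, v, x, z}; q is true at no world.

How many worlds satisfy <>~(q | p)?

s: successors {t}; ~(q | p) there: t:F. ✗
t: successors {y}; ~(q | p) there: y:T. ✓
u: no successors, so <>~(q | p) fails. ✗
v: no successors, so <>~(q | p) fails. ✗
x: successors {y}; ~(q | p) there: y:T. ✓
y: no successors, so <>~(q | p) fails. ✗
z: successors {t, x}; ~(q | p) there: t:F, x:F. ✗
Satisfying worlds: {t, x}.

2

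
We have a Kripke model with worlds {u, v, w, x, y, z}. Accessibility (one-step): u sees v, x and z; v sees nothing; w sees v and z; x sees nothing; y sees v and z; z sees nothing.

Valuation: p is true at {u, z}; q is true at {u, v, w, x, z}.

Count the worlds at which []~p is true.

3

u: successors {v, x, z}; ~p there: v:T, x:T, z:F. ✗
v: no successors, so []~p holds vacuously. ✓
w: successors {v, z}; ~p there: v:T, z:F. ✗
x: no successors, so []~p holds vacuously. ✓
y: successors {v, z}; ~p there: v:T, z:F. ✗
z: no successors, so []~p holds vacuously. ✓
Satisfying worlds: {v, x, z}.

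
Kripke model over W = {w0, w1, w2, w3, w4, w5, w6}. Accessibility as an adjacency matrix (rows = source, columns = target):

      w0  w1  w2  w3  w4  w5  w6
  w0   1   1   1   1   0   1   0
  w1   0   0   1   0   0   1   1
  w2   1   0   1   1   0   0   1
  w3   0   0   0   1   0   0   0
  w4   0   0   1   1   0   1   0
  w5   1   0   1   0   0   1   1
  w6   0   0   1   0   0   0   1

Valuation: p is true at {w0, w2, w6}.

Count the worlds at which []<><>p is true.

w0: successors {w0, w1, w2, w3, w5}; <><>p there: w0:T, w1:T, w2:T, w3:F, w5:T. ✗
w1: successors {w2, w5, w6}; <><>p there: w2:T, w5:T, w6:T. ✓
w2: successors {w0, w2, w3, w6}; <><>p there: w0:T, w2:T, w3:F, w6:T. ✗
w3: successors {w3}; <><>p there: w3:F. ✗
w4: successors {w2, w3, w5}; <><>p there: w2:T, w3:F, w5:T. ✗
w5: successors {w0, w2, w5, w6}; <><>p there: w0:T, w2:T, w5:T, w6:T. ✓
w6: successors {w2, w6}; <><>p there: w2:T, w6:T. ✓
Satisfying worlds: {w1, w5, w6}.

3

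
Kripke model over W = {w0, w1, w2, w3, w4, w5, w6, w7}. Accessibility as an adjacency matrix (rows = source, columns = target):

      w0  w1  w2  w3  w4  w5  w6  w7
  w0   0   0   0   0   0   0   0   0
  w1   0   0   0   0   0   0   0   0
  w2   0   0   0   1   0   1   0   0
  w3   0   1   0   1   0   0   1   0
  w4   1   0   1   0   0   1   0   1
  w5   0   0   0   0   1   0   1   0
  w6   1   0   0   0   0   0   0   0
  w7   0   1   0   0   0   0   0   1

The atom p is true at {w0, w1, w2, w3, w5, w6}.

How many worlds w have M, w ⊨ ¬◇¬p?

5

w0: ◇¬p is F. ✓
w1: ◇¬p is F. ✓
w2: ◇¬p is F. ✓
w3: ◇¬p is F. ✓
w4: ◇¬p is T. ✗
w5: ◇¬p is T. ✗
w6: ◇¬p is F. ✓
w7: ◇¬p is T. ✗
Satisfying worlds: {w0, w1, w2, w3, w6}.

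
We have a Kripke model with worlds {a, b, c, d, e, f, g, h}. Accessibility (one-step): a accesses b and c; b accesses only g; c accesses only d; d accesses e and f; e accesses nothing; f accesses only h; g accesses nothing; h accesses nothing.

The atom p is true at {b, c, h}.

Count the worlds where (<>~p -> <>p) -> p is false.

a: <>~p -> <>p is T, p is F. ✗
b: <>~p -> <>p is F, p is T. ✓
c: <>~p -> <>p is F, p is T. ✓
d: <>~p -> <>p is F, p is F. ✓
e: <>~p -> <>p is T, p is F. ✗
f: <>~p -> <>p is T, p is F. ✗
g: <>~p -> <>p is T, p is F. ✗
h: <>~p -> <>p is T, p is T. ✓
Satisfying worlds: {b, c, d, h}.
So (<>~p -> <>p) -> p fails at the other 4 worlds.

4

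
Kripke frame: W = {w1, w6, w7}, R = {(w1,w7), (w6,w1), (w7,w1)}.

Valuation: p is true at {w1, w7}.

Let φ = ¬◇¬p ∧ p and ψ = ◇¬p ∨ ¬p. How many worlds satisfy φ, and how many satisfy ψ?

2 and 1

For ¬◇¬p ∧ p:
w1: ¬◇¬p is T, p is T. ✓
w6: ¬◇¬p is T, p is F. ✗
w7: ¬◇¬p is T, p is T. ✓
— 2 worlds.
For ◇¬p ∨ ¬p:
w1: ◇¬p is F, ¬p is F. ✗
w6: ◇¬p is F, ¬p is T. ✓
w7: ◇¬p is F, ¬p is F. ✗
— 1 world.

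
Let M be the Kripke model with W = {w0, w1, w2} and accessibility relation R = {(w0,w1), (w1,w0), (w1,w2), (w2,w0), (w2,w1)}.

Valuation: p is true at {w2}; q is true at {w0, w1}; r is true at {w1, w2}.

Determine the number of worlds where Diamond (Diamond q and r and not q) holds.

1

w0: successors {w1}; Diamond q and r and not q there: w1:F. ✗
w1: successors {w0, w2}; Diamond q and r and not q there: w0:F, w2:T. ✓
w2: successors {w0, w1}; Diamond q and r and not q there: w0:F, w1:F. ✗
Satisfying worlds: {w1}.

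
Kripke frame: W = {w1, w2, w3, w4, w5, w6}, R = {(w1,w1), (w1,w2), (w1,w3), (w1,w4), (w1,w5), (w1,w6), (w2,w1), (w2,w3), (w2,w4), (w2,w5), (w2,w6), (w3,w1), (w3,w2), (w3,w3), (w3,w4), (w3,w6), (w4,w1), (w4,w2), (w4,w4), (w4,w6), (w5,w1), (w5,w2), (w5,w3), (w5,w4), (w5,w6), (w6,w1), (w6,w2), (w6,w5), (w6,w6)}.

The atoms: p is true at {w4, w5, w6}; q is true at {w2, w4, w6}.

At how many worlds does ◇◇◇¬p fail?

0

w1: successors {w1, w2, w3, w4, w5, w6}; ◇◇¬p there: w1:T, w2:T, w3:T, w4:T, w5:T, w6:T. ✓
w2: successors {w1, w3, w4, w5, w6}; ◇◇¬p there: w1:T, w3:T, w4:T, w5:T, w6:T. ✓
w3: successors {w1, w2, w3, w4, w6}; ◇◇¬p there: w1:T, w2:T, w3:T, w4:T, w6:T. ✓
w4: successors {w1, w2, w4, w6}; ◇◇¬p there: w1:T, w2:T, w4:T, w6:T. ✓
w5: successors {w1, w2, w3, w4, w6}; ◇◇¬p there: w1:T, w2:T, w3:T, w4:T, w6:T. ✓
w6: successors {w1, w2, w5, w6}; ◇◇¬p there: w1:T, w2:T, w5:T, w6:T. ✓
Satisfying worlds: {w1, w2, w3, w4, w5, w6}.
So ◇◇◇¬p fails at the other 0 worlds.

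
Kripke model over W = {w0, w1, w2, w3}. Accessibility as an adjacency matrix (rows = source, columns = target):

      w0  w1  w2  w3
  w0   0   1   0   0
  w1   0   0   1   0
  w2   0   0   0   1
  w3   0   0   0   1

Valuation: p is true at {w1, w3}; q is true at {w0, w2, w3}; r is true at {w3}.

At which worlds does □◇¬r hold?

w0: successors {w1}; ◇¬r there: w1:T. ✓
w1: successors {w2}; ◇¬r there: w2:F. ✗
w2: successors {w3}; ◇¬r there: w3:F. ✗
w3: successors {w3}; ◇¬r there: w3:F. ✗

{w0}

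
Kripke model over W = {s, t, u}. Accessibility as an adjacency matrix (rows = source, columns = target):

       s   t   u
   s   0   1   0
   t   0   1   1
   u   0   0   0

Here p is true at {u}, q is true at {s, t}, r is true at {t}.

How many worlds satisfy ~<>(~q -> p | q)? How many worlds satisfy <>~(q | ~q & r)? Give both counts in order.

For ~<>(~q -> p | q):
s: <>(~q -> p | q) is T. ✗
t: <>(~q -> p | q) is T. ✗
u: <>(~q -> p | q) is F. ✓
— 1 world.
For <>~(q | ~q & r):
s: successors {t}; ~(q | ~q & r) there: t:F. ✗
t: successors {t, u}; ~(q | ~q & r) there: t:F, u:T. ✓
u: no successors, so <>~(q | ~q & r) fails. ✗
— 1 world.

1 and 1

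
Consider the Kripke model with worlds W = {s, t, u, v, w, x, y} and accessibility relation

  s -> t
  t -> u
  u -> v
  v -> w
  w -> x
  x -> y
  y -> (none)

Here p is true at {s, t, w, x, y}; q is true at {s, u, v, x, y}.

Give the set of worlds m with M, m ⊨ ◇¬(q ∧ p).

s: successors {t}; ¬(q ∧ p) there: t:T. ✓
t: successors {u}; ¬(q ∧ p) there: u:T. ✓
u: successors {v}; ¬(q ∧ p) there: v:T. ✓
v: successors {w}; ¬(q ∧ p) there: w:T. ✓
w: successors {x}; ¬(q ∧ p) there: x:F. ✗
x: successors {y}; ¬(q ∧ p) there: y:F. ✗
y: no successors, so ◇¬(q ∧ p) fails. ✗

{s, t, u, v}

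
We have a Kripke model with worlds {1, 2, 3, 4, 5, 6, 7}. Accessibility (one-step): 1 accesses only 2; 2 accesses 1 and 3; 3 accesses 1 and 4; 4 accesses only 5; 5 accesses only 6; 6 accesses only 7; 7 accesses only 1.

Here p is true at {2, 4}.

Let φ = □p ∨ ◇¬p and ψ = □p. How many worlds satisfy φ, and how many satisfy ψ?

For □p ∨ ◇¬p:
1: □p is T, ◇¬p is F. ✓
2: □p is F, ◇¬p is T. ✓
3: □p is F, ◇¬p is T. ✓
4: □p is F, ◇¬p is T. ✓
5: □p is F, ◇¬p is T. ✓
6: □p is F, ◇¬p is T. ✓
7: □p is F, ◇¬p is T. ✓
— 7 worlds.
For □p:
1: successors {2}; p there: 2:T. ✓
2: successors {1, 3}; p there: 1:F, 3:F. ✗
3: successors {1, 4}; p there: 1:F, 4:T. ✗
4: successors {5}; p there: 5:F. ✗
5: successors {6}; p there: 6:F. ✗
6: successors {7}; p there: 7:F. ✗
7: successors {1}; p there: 1:F. ✗
— 1 world.

7 and 1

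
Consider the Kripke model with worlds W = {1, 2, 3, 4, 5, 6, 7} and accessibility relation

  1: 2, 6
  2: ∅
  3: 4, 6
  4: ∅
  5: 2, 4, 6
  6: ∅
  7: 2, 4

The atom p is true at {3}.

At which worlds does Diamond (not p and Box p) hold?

1: successors {2, 6}; not p and Box p there: 2:T, 6:T. ✓
2: no successors, so Diamond (not p and Box p) fails. ✗
3: successors {4, 6}; not p and Box p there: 4:T, 6:T. ✓
4: no successors, so Diamond (not p and Box p) fails. ✗
5: successors {2, 4, 6}; not p and Box p there: 2:T, 4:T, 6:T. ✓
6: no successors, so Diamond (not p and Box p) fails. ✗
7: successors {2, 4}; not p and Box p there: 2:T, 4:T. ✓

{1, 3, 5, 7}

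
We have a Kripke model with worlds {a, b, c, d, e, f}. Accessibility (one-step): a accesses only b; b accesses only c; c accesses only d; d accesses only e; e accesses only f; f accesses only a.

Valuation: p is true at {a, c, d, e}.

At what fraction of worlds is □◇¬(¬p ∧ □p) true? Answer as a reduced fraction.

a: successors {b}; ◇¬(¬p ∧ □p) there: b:T. ✓
b: successors {c}; ◇¬(¬p ∧ □p) there: c:T. ✓
c: successors {d}; ◇¬(¬p ∧ □p) there: d:T. ✓
d: successors {e}; ◇¬(¬p ∧ □p) there: e:F. ✗
e: successors {f}; ◇¬(¬p ∧ □p) there: f:T. ✓
f: successors {a}; ◇¬(¬p ∧ □p) there: a:F. ✗
That's 4 of 6 worlds, so 4/6 = 2/3.

2/3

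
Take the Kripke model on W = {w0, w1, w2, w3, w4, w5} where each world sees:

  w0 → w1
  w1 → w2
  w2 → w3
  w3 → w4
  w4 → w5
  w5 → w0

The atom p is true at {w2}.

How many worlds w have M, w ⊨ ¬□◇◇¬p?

w0: □◇◇¬p is T. ✗
w1: □◇◇¬p is T. ✗
w2: □◇◇¬p is T. ✗
w3: □◇◇¬p is T. ✗
w4: □◇◇¬p is T. ✗
w5: □◇◇¬p is F. ✓
Satisfying worlds: {w5}.

1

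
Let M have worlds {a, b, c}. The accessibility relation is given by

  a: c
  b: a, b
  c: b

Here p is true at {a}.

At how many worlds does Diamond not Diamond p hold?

a: successors {c}; not Diamond p there: c:T. ✓
b: successors {a, b}; not Diamond p there: a:T, b:F. ✓
c: successors {b}; not Diamond p there: b:F. ✗
Satisfying worlds: {a, b}.

2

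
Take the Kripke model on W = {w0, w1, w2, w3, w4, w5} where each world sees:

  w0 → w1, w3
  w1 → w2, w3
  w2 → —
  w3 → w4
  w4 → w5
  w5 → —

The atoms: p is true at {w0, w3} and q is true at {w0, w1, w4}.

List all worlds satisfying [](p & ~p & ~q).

{w2, w5}

w0: successors {w1, w3}; p & ~p & ~q there: w1:F, w3:F. ✗
w1: successors {w2, w3}; p & ~p & ~q there: w2:F, w3:F. ✗
w2: no successors, so [](p & ~p & ~q) holds vacuously. ✓
w3: successors {w4}; p & ~p & ~q there: w4:F. ✗
w4: successors {w5}; p & ~p & ~q there: w5:F. ✗
w5: no successors, so [](p & ~p & ~q) holds vacuously. ✓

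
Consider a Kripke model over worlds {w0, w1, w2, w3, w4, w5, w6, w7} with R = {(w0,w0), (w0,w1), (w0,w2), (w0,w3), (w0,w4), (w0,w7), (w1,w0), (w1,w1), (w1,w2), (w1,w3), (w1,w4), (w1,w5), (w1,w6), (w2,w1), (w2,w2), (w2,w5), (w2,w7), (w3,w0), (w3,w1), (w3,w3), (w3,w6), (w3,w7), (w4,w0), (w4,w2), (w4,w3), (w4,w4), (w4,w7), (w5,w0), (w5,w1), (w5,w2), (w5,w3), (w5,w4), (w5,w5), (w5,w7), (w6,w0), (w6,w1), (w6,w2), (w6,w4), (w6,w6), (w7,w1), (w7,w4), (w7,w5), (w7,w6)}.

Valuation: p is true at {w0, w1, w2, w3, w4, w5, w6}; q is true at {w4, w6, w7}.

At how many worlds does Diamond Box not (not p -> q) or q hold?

w0: Diamond Box not (not p -> q) is F, q is F. ✗
w1: Diamond Box not (not p -> q) is F, q is F. ✗
w2: Diamond Box not (not p -> q) is F, q is F. ✗
w3: Diamond Box not (not p -> q) is F, q is F. ✗
w4: Diamond Box not (not p -> q) is F, q is T. ✓
w5: Diamond Box not (not p -> q) is F, q is F. ✗
w6: Diamond Box not (not p -> q) is F, q is T. ✓
w7: Diamond Box not (not p -> q) is F, q is T. ✓
Satisfying worlds: {w4, w6, w7}.

3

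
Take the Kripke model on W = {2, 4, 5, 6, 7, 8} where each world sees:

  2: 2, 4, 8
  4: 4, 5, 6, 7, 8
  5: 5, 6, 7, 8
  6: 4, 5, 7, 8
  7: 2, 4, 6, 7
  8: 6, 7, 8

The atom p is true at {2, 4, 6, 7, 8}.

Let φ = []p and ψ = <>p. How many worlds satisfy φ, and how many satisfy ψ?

3 and 6

For []p:
2: successors {2, 4, 8}; p there: 2:T, 4:T, 8:T. ✓
4: successors {4, 5, 6, 7, 8}; p there: 4:T, 5:F, 6:T, 7:T, 8:T. ✗
5: successors {5, 6, 7, 8}; p there: 5:F, 6:T, 7:T, 8:T. ✗
6: successors {4, 5, 7, 8}; p there: 4:T, 5:F, 7:T, 8:T. ✗
7: successors {2, 4, 6, 7}; p there: 2:T, 4:T, 6:T, 7:T. ✓
8: successors {6, 7, 8}; p there: 6:T, 7:T, 8:T. ✓
— 3 worlds.
For <>p:
2: successors {2, 4, 8}; p there: 2:T, 4:T, 8:T. ✓
4: successors {4, 5, 6, 7, 8}; p there: 4:T, 5:F, 6:T, 7:T, 8:T. ✓
5: successors {5, 6, 7, 8}; p there: 5:F, 6:T, 7:T, 8:T. ✓
6: successors {4, 5, 7, 8}; p there: 4:T, 5:F, 7:T, 8:T. ✓
7: successors {2, 4, 6, 7}; p there: 2:T, 4:T, 6:T, 7:T. ✓
8: successors {6, 7, 8}; p there: 6:T, 7:T, 8:T. ✓
— 6 worlds.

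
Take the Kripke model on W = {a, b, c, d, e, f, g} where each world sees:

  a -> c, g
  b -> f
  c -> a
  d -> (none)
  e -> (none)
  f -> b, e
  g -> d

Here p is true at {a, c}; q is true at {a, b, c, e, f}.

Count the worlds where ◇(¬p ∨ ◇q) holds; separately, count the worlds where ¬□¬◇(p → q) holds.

For ◇(¬p ∨ ◇q):
a: successors {c, g}; ¬p ∨ ◇q there: c:T, g:T. ✓
b: successors {f}; ¬p ∨ ◇q there: f:T. ✓
c: successors {a}; ¬p ∨ ◇q there: a:T. ✓
d: no successors, so ◇(¬p ∨ ◇q) fails. ✗
e: no successors, so ◇(¬p ∨ ◇q) fails. ✗
f: successors {b, e}; ¬p ∨ ◇q there: b:T, e:T. ✓
g: successors {d}; ¬p ∨ ◇q there: d:T. ✓
— 5 worlds.
For ¬□¬◇(p → q):
a: □¬◇(p → q) is F. ✓
b: □¬◇(p → q) is F. ✓
c: □¬◇(p → q) is F. ✓
d: □¬◇(p → q) is T. ✗
e: □¬◇(p → q) is T. ✗
f: □¬◇(p → q) is F. ✓
g: □¬◇(p → q) is T. ✗
— 4 worlds.

5 and 4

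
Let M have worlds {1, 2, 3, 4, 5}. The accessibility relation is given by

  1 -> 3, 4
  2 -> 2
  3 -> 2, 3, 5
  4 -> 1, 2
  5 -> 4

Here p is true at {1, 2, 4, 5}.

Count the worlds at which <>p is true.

1: successors {3, 4}; p there: 3:F, 4:T. ✓
2: successors {2}; p there: 2:T. ✓
3: successors {2, 3, 5}; p there: 2:T, 3:F, 5:T. ✓
4: successors {1, 2}; p there: 1:T, 2:T. ✓
5: successors {4}; p there: 4:T. ✓
Satisfying worlds: {1, 2, 3, 4, 5}.

5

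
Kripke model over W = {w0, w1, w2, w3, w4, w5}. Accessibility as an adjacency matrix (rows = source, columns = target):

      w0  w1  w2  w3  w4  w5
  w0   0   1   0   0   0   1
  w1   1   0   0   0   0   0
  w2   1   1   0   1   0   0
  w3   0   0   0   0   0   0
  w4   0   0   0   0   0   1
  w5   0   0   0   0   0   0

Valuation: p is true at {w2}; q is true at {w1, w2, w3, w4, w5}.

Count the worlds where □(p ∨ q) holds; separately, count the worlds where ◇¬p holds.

4 and 4

For □(p ∨ q):
w0: successors {w1, w5}; p ∨ q there: w1:T, w5:T. ✓
w1: successors {w0}; p ∨ q there: w0:F. ✗
w2: successors {w0, w1, w3}; p ∨ q there: w0:F, w1:T, w3:T. ✗
w3: no successors, so □(p ∨ q) holds vacuously. ✓
w4: successors {w5}; p ∨ q there: w5:T. ✓
w5: no successors, so □(p ∨ q) holds vacuously. ✓
— 4 worlds.
For ◇¬p:
w0: successors {w1, w5}; ¬p there: w1:T, w5:T. ✓
w1: successors {w0}; ¬p there: w0:T. ✓
w2: successors {w0, w1, w3}; ¬p there: w0:T, w1:T, w3:T. ✓
w3: no successors, so ◇¬p fails. ✗
w4: successors {w5}; ¬p there: w5:T. ✓
w5: no successors, so ◇¬p fails. ✗
— 4 worlds.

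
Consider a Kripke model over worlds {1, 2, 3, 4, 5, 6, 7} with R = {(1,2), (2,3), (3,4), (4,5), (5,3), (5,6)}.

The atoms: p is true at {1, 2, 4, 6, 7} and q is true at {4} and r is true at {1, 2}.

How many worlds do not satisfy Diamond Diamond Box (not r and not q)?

1: successors {2}; Diamond Box (not r and not q) there: 2:F. ✗
2: successors {3}; Diamond Box (not r and not q) there: 3:T. ✓
3: successors {4}; Diamond Box (not r and not q) there: 4:T. ✓
4: successors {5}; Diamond Box (not r and not q) there: 5:T. ✓
5: successors {3, 6}; Diamond Box (not r and not q) there: 3:T, 6:F. ✓
6: no successors, so Diamond Diamond Box (not r and not q) fails. ✗
7: no successors, so Diamond Diamond Box (not r and not q) fails. ✗
Satisfying worlds: {2, 3, 4, 5}.
So Diamond Diamond Box (not r and not q) fails at the other 3 worlds.

3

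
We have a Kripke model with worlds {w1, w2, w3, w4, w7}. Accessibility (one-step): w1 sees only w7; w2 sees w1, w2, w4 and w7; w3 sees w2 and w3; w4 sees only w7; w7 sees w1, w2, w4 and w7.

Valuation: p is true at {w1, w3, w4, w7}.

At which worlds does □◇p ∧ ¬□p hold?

w1: □◇p is T, ¬□p is F. ✗
w2: □◇p is T, ¬□p is T. ✓
w3: □◇p is T, ¬□p is T. ✓
w4: □◇p is T, ¬□p is F. ✗
w7: □◇p is T, ¬□p is T. ✓

{w2, w3, w7}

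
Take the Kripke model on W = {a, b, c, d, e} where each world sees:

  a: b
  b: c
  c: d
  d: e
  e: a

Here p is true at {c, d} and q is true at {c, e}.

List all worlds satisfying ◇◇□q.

a: successors {b}; ◇□q there: b:F. ✗
b: successors {c}; ◇□q there: c:T. ✓
c: successors {d}; ◇□q there: d:F. ✗
d: successors {e}; ◇□q there: e:F. ✗
e: successors {a}; ◇□q there: a:T. ✓

{b, e}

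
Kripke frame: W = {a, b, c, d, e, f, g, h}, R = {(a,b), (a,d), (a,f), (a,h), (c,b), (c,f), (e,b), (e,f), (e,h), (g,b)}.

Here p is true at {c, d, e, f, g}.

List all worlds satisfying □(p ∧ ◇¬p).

a: successors {b, d, f, h}; p ∧ ◇¬p there: b:F, d:F, f:F, h:F. ✗
b: no successors, so □(p ∧ ◇¬p) holds vacuously. ✓
c: successors {b, f}; p ∧ ◇¬p there: b:F, f:F. ✗
d: no successors, so □(p ∧ ◇¬p) holds vacuously. ✓
e: successors {b, f, h}; p ∧ ◇¬p there: b:F, f:F, h:F. ✗
f: no successors, so □(p ∧ ◇¬p) holds vacuously. ✓
g: successors {b}; p ∧ ◇¬p there: b:F. ✗
h: no successors, so □(p ∧ ◇¬p) holds vacuously. ✓

{b, d, f, h}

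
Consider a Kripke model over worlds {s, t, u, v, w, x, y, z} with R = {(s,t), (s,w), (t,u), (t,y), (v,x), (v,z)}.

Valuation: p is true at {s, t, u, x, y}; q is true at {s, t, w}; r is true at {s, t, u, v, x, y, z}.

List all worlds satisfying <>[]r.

{s, t, v}

s: successors {t, w}; []r there: t:T, w:T. ✓
t: successors {u, y}; []r there: u:T, y:T. ✓
u: no successors, so <>[]r fails. ✗
v: successors {x, z}; []r there: x:T, z:T. ✓
w: no successors, so <>[]r fails. ✗
x: no successors, so <>[]r fails. ✗
y: no successors, so <>[]r fails. ✗
z: no successors, so <>[]r fails. ✗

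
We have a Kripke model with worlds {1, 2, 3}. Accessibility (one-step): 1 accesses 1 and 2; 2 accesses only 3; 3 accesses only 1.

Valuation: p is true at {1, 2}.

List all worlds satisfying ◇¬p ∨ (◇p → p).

1: ◇¬p is F, ◇p → p is T. ✓
2: ◇¬p is T, ◇p → p is T. ✓
3: ◇¬p is F, ◇p → p is F. ✗

{1, 2}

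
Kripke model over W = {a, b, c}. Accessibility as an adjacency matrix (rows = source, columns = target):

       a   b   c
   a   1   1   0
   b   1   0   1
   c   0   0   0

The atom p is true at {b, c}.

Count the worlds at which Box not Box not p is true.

2

a: successors {a, b}; not Box not p there: a:T, b:T. ✓
b: successors {a, c}; not Box not p there: a:T, c:F. ✗
c: no successors, so Box not Box not p holds vacuously. ✓
Satisfying worlds: {a, c}.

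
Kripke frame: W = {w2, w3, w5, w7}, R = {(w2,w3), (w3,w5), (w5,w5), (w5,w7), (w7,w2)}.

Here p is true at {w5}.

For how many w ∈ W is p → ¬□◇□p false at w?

0

w2: p is F, ¬□◇□p is T. ✓
w3: p is F, ¬□◇□p is T. ✓
w5: p is T, ¬□◇□p is T. ✓
w7: p is F, ¬□◇□p is F. ✓
Satisfying worlds: {w2, w3, w5, w7}.
So p → ¬□◇□p fails at the other 0 worlds.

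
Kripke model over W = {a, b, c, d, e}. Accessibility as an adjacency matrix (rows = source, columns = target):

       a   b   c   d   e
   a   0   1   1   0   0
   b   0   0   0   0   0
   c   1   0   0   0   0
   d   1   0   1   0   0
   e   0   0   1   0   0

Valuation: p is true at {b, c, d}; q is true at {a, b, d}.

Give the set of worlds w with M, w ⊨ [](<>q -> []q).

{a, b, e}

a: successors {b, c}; <>q -> []q there: b:T, c:T. ✓
b: no successors, so [](<>q -> []q) holds vacuously. ✓
c: successors {a}; <>q -> []q there: a:F. ✗
d: successors {a, c}; <>q -> []q there: a:F, c:T. ✗
e: successors {c}; <>q -> []q there: c:T. ✓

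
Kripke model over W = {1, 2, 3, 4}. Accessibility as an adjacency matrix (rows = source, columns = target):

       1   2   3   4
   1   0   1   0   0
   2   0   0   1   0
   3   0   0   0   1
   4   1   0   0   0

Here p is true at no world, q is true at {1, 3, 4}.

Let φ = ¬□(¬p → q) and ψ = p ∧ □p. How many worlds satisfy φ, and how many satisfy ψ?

For ¬□(¬p → q):
1: □(¬p → q) is F. ✓
2: □(¬p → q) is T. ✗
3: □(¬p → q) is T. ✗
4: □(¬p → q) is T. ✗
— 1 world.
For p ∧ □p:
1: p is F, □p is F. ✗
2: p is F, □p is F. ✗
3: p is F, □p is F. ✗
4: p is F, □p is F. ✗
— 0 worlds.

1 and 0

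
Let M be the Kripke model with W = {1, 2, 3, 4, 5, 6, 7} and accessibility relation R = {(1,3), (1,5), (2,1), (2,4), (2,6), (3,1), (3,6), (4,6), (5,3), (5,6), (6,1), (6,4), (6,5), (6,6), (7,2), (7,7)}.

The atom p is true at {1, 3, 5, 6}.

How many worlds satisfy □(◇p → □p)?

1

1: successors {3, 5}; ◇p → □p there: 3:T, 5:T. ✓
2: successors {1, 4, 6}; ◇p → □p there: 1:T, 4:T, 6:F. ✗
3: successors {1, 6}; ◇p → □p there: 1:T, 6:F. ✗
4: successors {6}; ◇p → □p there: 6:F. ✗
5: successors {3, 6}; ◇p → □p there: 3:T, 6:F. ✗
6: successors {1, 4, 5, 6}; ◇p → □p there: 1:T, 4:T, 5:T, 6:F. ✗
7: successors {2, 7}; ◇p → □p there: 2:F, 7:T. ✗
Satisfying worlds: {1}.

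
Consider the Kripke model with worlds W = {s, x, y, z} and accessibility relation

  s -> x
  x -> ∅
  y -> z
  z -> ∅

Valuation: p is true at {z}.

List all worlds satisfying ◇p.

s: successors {x}; p there: x:F. ✗
x: no successors, so ◇p fails. ✗
y: successors {z}; p there: z:T. ✓
z: no successors, so ◇p fails. ✗

{y}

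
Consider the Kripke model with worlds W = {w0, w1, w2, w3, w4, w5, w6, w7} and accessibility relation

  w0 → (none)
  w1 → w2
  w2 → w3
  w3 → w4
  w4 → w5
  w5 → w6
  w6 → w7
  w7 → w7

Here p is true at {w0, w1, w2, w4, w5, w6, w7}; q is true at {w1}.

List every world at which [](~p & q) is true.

{w0}

w0: no successors, so [](~p & q) holds vacuously. ✓
w1: successors {w2}; ~p & q there: w2:F. ✗
w2: successors {w3}; ~p & q there: w3:F. ✗
w3: successors {w4}; ~p & q there: w4:F. ✗
w4: successors {w5}; ~p & q there: w5:F. ✗
w5: successors {w6}; ~p & q there: w6:F. ✗
w6: successors {w7}; ~p & q there: w7:F. ✗
w7: successors {w7}; ~p & q there: w7:F. ✗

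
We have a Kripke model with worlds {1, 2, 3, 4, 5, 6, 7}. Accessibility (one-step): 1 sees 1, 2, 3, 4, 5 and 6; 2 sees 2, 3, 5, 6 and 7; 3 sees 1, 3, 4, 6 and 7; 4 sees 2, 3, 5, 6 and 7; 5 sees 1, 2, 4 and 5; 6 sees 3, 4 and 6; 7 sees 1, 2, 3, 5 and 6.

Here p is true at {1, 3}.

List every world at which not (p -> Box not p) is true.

{1, 3}

1: p -> Box not p is F. ✓
2: p -> Box not p is T. ✗
3: p -> Box not p is F. ✓
4: p -> Box not p is T. ✗
5: p -> Box not p is T. ✗
6: p -> Box not p is T. ✗
7: p -> Box not p is T. ✗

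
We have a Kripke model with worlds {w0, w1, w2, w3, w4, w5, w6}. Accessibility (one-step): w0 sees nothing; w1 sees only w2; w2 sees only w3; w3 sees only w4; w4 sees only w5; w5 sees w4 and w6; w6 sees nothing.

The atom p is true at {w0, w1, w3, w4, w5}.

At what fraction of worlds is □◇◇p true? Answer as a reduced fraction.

6/7

w0: no successors, so □◇◇p holds vacuously. ✓
w1: successors {w2}; ◇◇p there: w2:T. ✓
w2: successors {w3}; ◇◇p there: w3:T. ✓
w3: successors {w4}; ◇◇p there: w4:T. ✓
w4: successors {w5}; ◇◇p there: w5:T. ✓
w5: successors {w4, w6}; ◇◇p there: w4:T, w6:F. ✗
w6: no successors, so □◇◇p holds vacuously. ✓
That's 6 of 7 worlds, so 6/7.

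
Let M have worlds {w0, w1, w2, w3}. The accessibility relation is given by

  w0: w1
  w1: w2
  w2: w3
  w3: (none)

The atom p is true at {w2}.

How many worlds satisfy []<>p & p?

w0: []<>p is T, p is F. ✗
w1: []<>p is F, p is F. ✗
w2: []<>p is F, p is T. ✗
w3: []<>p is T, p is F. ✗
Satisfying worlds: ∅.

0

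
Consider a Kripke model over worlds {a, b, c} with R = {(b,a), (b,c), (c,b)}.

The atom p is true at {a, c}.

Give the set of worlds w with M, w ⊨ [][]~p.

{a, b}

a: no successors, so [][]~p holds vacuously. ✓
b: successors {a, c}; []~p there: a:T, c:T. ✓
c: successors {b}; []~p there: b:F. ✗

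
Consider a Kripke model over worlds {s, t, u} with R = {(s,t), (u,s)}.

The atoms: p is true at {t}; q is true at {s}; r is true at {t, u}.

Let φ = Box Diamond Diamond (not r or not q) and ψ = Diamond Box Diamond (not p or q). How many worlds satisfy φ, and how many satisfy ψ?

1 and 1

For Box Diamond Diamond (not r or not q):
s: successors {t}; Diamond Diamond (not r or not q) there: t:F. ✗
t: no successors, so Box Diamond Diamond (not r or not q) holds vacuously. ✓
u: successors {s}; Diamond Diamond (not r or not q) there: s:F. ✗
— 1 world.
For Diamond Box Diamond (not p or q):
s: successors {t}; Box Diamond (not p or q) there: t:T. ✓
t: no successors, so Diamond Box Diamond (not p or q) fails. ✗
u: successors {s}; Box Diamond (not p or q) there: s:F. ✗
— 1 world.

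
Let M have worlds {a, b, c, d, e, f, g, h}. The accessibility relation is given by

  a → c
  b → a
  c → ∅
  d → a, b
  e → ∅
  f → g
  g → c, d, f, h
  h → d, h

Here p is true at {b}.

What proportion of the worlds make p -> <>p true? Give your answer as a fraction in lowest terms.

a: p is F, <>p is F. ✓
b: p is T, <>p is F. ✗
c: p is F, <>p is F. ✓
d: p is F, <>p is T. ✓
e: p is F, <>p is F. ✓
f: p is F, <>p is F. ✓
g: p is F, <>p is F. ✓
h: p is F, <>p is F. ✓
That's 7 of 8 worlds, so 7/8.

7/8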